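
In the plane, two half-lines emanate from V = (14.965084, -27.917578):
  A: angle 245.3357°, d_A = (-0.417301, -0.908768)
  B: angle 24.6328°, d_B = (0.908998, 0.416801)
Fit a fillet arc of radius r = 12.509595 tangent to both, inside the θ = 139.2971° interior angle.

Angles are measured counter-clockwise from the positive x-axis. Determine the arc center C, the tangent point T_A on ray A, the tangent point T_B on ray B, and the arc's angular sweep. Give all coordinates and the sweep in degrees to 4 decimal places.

center=(24.3970,-37.3547) T_A=(13.0287,-32.1345) T_B=(19.1830,-25.9835) sweep=40.7029

bisector direction at 314.9843° = (0.706912,-0.707301)
center distance |VC| = r/sin(θ/2) = 12.509595/sin(69.6486°) = 13.342472
C = V + |VC|·bis = (24.3970,-37.3547)
T_A = V + ((C−V)·d_A)·d_A = V + 4.6402·d_A = (13.0287,-32.1345)
T_B = V + ((C−V)·d_B)·d_B = V + 4.6402·d_B = (19.1830,-25.9835)
sweep = 180° − θ = 40.7029°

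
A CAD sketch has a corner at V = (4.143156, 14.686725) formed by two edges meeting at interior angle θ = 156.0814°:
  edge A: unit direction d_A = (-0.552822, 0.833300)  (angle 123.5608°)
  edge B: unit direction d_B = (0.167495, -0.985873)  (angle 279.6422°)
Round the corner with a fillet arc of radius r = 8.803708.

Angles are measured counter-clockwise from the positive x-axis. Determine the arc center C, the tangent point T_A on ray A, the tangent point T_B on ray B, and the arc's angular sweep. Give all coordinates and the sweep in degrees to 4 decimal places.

bisector direction at 201.6015° = (-0.929767,-0.368149)
center distance |VC| = r/sin(θ/2) = 8.803708/sin(78.0407°) = 8.999032
C = V + |VC|·bis = (-4.2238,11.3737)
T_A = V + ((C−V)·d_A)·d_A = V + 1.8648·d_A = (3.1123,16.2406)
T_B = V + ((C−V)·d_B)·d_B = V + 1.8648·d_B = (4.4555,12.8483)
sweep = 180° − θ = 23.9186°

center=(-4.2238,11.3737) T_A=(3.1123,16.2406) T_B=(4.4555,12.8483) sweep=23.9186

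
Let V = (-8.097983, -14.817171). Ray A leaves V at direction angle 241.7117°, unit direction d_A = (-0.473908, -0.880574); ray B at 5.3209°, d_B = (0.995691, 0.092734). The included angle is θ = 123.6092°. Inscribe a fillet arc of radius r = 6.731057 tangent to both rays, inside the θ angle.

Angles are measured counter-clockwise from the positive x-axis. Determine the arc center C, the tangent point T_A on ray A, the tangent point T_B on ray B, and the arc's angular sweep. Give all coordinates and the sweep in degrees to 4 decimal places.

center=(-3.8809,-21.1846) T_A=(-9.8081,-17.9947) T_B=(-4.5051,-14.4825) sweep=56.3908

bisector direction at 303.5163° = (0.552174,-0.833729)
center distance |VC| = r/sin(θ/2) = 6.731057/sin(61.8046°) = 7.637287
C = V + |VC|·bis = (-3.8809,-21.1846)
T_A = V + ((C−V)·d_A)·d_A = V + 3.6085·d_A = (-9.8081,-17.9947)
T_B = V + ((C−V)·d_B)·d_B = V + 3.6085·d_B = (-4.5051,-14.4825)
sweep = 180° − θ = 56.3908°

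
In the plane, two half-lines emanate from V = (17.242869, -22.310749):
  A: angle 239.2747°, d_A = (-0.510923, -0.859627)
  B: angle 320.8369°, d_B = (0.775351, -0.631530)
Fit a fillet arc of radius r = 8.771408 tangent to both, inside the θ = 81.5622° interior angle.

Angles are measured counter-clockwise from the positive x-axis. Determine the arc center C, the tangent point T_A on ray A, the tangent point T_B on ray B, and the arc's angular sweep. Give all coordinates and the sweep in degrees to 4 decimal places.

bisector direction at 280.0558° = (0.174607,-0.984638)
center distance |VC| = r/sin(θ/2) = 8.771408/sin(40.7811°) = 13.428964
C = V + |VC|·bis = (19.5877,-35.5334)
T_A = V + ((C−V)·d_A)·d_A = V + 10.1686·d_A = (12.0475,-31.0519)
T_B = V + ((C−V)·d_B)·d_B = V + 10.1686·d_B = (25.1271,-28.7325)
sweep = 180° − θ = 98.4378°

center=(19.5877,-35.5334) T_A=(12.0475,-31.0519) T_B=(25.1271,-28.7325) sweep=98.4378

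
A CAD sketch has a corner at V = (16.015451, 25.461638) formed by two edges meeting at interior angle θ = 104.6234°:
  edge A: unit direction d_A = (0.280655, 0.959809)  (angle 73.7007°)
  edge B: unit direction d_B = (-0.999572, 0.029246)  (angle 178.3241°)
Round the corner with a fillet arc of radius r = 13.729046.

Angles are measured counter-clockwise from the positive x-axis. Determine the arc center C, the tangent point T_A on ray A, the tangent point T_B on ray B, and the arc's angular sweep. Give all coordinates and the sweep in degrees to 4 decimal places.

center=(5.8150,39.4950) T_A=(18.9922,35.6419) T_B=(5.4135,25.7718) sweep=75.3766

bisector direction at 126.0124° = (-0.587960,0.808890)
center distance |VC| = r/sin(θ/2) = 13.729046/sin(52.3117°) = 17.348928
C = V + |VC|·bis = (5.8150,39.4950)
T_A = V + ((C−V)·d_A)·d_A = V + 10.6065·d_A = (18.9922,35.6419)
T_B = V + ((C−V)·d_B)·d_B = V + 10.6065·d_B = (5.4135,25.7718)
sweep = 180° − θ = 75.3766°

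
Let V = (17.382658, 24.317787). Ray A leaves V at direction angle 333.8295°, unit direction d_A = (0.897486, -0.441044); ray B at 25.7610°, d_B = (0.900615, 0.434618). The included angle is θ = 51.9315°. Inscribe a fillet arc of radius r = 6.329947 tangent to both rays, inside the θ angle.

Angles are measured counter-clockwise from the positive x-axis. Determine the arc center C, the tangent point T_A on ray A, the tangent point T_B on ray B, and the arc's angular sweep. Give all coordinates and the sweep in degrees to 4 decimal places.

center=(31.8400,24.2661) T_A=(29.0482,18.5851) T_B=(29.0889,29.9670) sweep=128.0685

bisector direction at 359.7953° = (0.999994,-0.003574)
center distance |VC| = r/sin(θ/2) = 6.329947/sin(25.9657°) = 14.457420
C = V + |VC|·bis = (31.8400,24.2661)
T_A = V + ((C−V)·d_A)·d_A = V + 12.9980·d_A = (29.0482,18.5851)
T_B = V + ((C−V)·d_B)·d_B = V + 12.9980·d_B = (29.0889,29.9670)
sweep = 180° − θ = 128.0685°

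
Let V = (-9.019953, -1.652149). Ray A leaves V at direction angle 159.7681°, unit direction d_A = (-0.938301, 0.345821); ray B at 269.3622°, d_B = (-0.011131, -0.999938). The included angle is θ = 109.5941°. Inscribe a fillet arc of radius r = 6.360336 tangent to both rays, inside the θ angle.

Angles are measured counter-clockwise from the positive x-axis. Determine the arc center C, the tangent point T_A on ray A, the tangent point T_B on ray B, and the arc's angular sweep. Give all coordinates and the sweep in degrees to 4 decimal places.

center=(-15.4298,-6.0683) T_A=(-13.2303,-0.1004) T_B=(-9.0699,-6.1391) sweep=70.4059

bisector direction at 214.5651° = (-0.823482,-0.567343)
center distance |VC| = r/sin(θ/2) = 6.360336/sin(54.7970°) = 7.783891
C = V + |VC|·bis = (-15.4298,-6.0683)
T_A = V + ((C−V)·d_A)·d_A = V + 4.4872·d_A = (-13.2303,-0.1004)
T_B = V + ((C−V)·d_B)·d_B = V + 4.4872·d_B = (-9.0699,-6.1391)
sweep = 180° − θ = 70.4059°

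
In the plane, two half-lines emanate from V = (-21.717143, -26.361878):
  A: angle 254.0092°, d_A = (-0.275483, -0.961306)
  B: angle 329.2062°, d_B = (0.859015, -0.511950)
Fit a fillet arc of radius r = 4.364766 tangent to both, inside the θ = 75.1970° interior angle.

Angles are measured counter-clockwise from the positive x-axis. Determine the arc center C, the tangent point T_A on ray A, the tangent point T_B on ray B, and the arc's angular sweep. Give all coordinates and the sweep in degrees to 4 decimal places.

center=(-19.0827,-33.0130) T_A=(-23.2786,-31.8106) T_B=(-16.8482,-29.2636) sweep=104.8030

bisector direction at 291.6077° = (0.368250,-0.929727)
center distance |VC| = r/sin(θ/2) = 4.364766/sin(37.5985°) = 7.153895
C = V + |VC|·bis = (-19.0827,-33.0130)
T_A = V + ((C−V)·d_A)·d_A = V + 5.6681·d_A = (-23.2786,-31.8106)
T_B = V + ((C−V)·d_B)·d_B = V + 5.6681·d_B = (-16.8482,-29.2636)
sweep = 180° − θ = 104.8030°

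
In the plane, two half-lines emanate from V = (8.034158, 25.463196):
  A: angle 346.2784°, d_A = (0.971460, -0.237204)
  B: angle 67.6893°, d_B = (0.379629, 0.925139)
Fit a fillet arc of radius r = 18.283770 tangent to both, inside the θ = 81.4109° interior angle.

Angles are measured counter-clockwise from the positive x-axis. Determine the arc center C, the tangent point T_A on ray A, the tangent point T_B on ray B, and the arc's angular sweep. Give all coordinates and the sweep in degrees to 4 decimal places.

center=(33.0173,38.1839) T_A=(28.6804,20.4219) T_B=(16.1023,45.1249) sweep=98.5891

bisector direction at 26.9838° = (0.891134,0.453739)
center distance |VC| = r/sin(θ/2) = 18.283770/sin(40.7054°) = 28.035260
C = V + |VC|·bis = (33.0173,38.1839)
T_A = V + ((C−V)·d_A)·d_A = V + 21.2528·d_A = (28.6804,20.4219)
T_B = V + ((C−V)·d_B)·d_B = V + 21.2528·d_B = (16.1023,45.1249)
sweep = 180° − θ = 98.5891°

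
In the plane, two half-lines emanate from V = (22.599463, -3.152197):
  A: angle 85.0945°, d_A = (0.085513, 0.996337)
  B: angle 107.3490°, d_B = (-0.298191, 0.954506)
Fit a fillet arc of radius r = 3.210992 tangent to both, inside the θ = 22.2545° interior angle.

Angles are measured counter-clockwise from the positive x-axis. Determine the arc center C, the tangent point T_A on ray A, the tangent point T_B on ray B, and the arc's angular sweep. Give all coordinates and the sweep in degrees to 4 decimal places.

bisector direction at 96.2217° = (-0.108377,0.994110)
center distance |VC| = r/sin(θ/2) = 3.210992/sin(11.1273°) = 16.638243
C = V + |VC|·bis = (20.7963,13.3880)
T_A = V + ((C−V)·d_A)·d_A = V + 16.3255·d_A = (23.9955,13.1135)
T_B = V + ((C−V)·d_B)·d_B = V + 16.3255·d_B = (17.7314,12.4306)
sweep = 180° − θ = 157.7455°

center=(20.7963,13.3880) T_A=(23.9955,13.1135) T_B=(17.7314,12.4306) sweep=157.7455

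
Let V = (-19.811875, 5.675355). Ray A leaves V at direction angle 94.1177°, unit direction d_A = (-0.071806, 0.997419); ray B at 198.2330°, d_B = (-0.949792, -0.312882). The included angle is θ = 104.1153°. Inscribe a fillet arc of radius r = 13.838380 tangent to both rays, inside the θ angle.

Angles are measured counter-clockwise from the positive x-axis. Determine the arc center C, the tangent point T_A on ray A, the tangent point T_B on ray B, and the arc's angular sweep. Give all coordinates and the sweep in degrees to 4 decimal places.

bisector direction at 146.1754° = (-0.830745,0.556653)
center distance |VC| = r/sin(θ/2) = 13.838380/sin(52.0577°) = 17.547371
C = V + |VC|·bis = (-34.3893,15.4432)
T_A = V + ((C−V)·d_A)·d_A = V + 10.7893·d_A = (-20.5866,16.4368)
T_B = V + ((C−V)·d_B)·d_B = V + 10.7893·d_B = (-30.0595,2.2996)
sweep = 180° − θ = 75.8847°

center=(-34.3893,15.4432) T_A=(-20.5866,16.4368) T_B=(-30.0595,2.2996) sweep=75.8847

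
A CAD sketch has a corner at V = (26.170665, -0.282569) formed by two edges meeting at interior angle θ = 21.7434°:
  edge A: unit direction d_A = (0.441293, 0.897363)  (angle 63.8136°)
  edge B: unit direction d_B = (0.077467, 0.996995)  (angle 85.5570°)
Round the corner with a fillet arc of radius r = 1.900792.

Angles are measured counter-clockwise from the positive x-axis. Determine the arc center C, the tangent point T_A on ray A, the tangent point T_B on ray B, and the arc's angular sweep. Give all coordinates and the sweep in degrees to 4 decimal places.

center=(28.8324,9.4374) T_A=(30.5381,8.5986) T_B=(26.9374,9.5847) sweep=158.2566

bisector direction at 74.6853° = (0.264121,0.964490)
center distance |VC| = r/sin(θ/2) = 1.900792/sin(10.8717°) = 10.077875
C = V + |VC|·bis = (28.8324,9.4374)
T_A = V + ((C−V)·d_A)·d_A = V + 9.8970·d_A = (30.5381,8.5986)
T_B = V + ((C−V)·d_B)·d_B = V + 9.8970·d_B = (26.9374,9.5847)
sweep = 180° − θ = 158.2566°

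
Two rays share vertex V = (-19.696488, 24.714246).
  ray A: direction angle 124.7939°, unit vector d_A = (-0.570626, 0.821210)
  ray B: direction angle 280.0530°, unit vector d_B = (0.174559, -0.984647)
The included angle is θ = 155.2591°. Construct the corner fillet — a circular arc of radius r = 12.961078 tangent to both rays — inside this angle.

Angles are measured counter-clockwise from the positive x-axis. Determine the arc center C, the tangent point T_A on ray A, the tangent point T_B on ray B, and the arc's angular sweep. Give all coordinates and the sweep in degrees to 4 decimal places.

center=(-31.9624,19.6527) T_A=(-21.3186,27.0487) T_B=(-19.2003,21.9152) sweep=24.7409

bisector direction at 202.4234° = (-0.924390,-0.381449)
center distance |VC| = r/sin(θ/2) = 12.961078/sin(77.6295°) = 13.269149
C = V + |VC|·bis = (-31.9624,19.6527)
T_A = V + ((C−V)·d_A)·d_A = V + 2.8427·d_A = (-21.3186,27.0487)
T_B = V + ((C−V)·d_B)·d_B = V + 2.8427·d_B = (-19.2003,21.9152)
sweep = 180° − θ = 24.7409°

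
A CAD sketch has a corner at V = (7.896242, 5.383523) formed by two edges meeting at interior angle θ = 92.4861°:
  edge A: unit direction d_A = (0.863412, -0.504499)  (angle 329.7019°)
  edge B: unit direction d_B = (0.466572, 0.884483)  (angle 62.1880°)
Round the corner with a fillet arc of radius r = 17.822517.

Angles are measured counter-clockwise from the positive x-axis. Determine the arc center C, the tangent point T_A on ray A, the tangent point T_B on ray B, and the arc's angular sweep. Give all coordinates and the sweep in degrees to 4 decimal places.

center=(31.6222,12.1622) T_A=(22.6308,-3.2260) T_B=(15.8585,20.4777) sweep=87.5139

bisector direction at 15.9450° = (0.961526,0.274714)
center distance |VC| = r/sin(θ/2) = 17.822517/sin(46.2430°) = 24.675355
C = V + |VC|·bis = (31.6222,12.1622)
T_A = V + ((C−V)·d_A)·d_A = V + 17.0655·d_A = (22.6308,-3.2260)
T_B = V + ((C−V)·d_B)·d_B = V + 17.0655·d_B = (15.8585,20.4777)
sweep = 180° − θ = 87.5139°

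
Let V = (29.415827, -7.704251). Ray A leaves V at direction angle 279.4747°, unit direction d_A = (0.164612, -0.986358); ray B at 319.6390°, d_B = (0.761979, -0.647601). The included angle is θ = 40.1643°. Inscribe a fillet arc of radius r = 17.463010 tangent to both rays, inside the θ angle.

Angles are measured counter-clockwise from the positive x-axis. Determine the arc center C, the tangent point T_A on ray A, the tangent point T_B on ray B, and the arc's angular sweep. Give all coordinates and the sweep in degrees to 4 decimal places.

bisector direction at 299.5568° = (0.493287,-0.869867)
center distance |VC| = r/sin(θ/2) = 17.463010/sin(20.0821°) = 50.858132
C = V + |VC|·bis = (54.5035,-51.9440)
T_A = V + ((C−V)·d_A)·d_A = V + 47.7660·d_A = (37.2787,-54.8187)
T_B = V + ((C−V)·d_B)·d_B = V + 47.7660·d_B = (65.8125,-38.6376)
sweep = 180° − θ = 139.8357°

center=(54.5035,-51.9440) T_A=(37.2787,-54.8187) T_B=(65.8125,-38.6376) sweep=139.8357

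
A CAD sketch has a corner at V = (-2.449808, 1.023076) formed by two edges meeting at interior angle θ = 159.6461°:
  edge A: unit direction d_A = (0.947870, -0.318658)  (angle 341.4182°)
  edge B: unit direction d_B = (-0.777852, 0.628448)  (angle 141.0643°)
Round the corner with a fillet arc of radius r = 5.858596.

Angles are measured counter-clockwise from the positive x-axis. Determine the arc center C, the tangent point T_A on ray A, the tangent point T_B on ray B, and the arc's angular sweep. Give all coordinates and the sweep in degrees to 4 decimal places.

center=(0.4140,6.2411) T_A=(-1.4529,0.6879) T_B=(-3.2679,1.6840) sweep=20.3539

bisector direction at 61.2413° = (0.481123,0.876653)
center distance |VC| = r/sin(θ/2) = 5.858596/sin(79.8230°) = 5.952244
C = V + |VC|·bis = (0.4140,6.2411)
T_A = V + ((C−V)·d_A)·d_A = V + 1.0517·d_A = (-1.4529,0.6879)
T_B = V + ((C−V)·d_B)·d_B = V + 1.0517·d_B = (-3.2679,1.6840)
sweep = 180° − θ = 20.3539°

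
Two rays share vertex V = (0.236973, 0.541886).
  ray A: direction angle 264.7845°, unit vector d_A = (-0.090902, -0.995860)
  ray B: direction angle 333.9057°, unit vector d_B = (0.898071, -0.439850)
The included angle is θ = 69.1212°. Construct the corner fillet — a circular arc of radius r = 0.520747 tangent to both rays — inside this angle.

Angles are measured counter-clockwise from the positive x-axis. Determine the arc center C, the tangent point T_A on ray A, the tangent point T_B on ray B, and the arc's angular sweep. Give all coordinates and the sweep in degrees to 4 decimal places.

center=(0.6868,-0.2583) T_A=(0.1683,-0.2110) T_B=(0.9159,0.2094) sweep=110.8788

bisector direction at 299.3451° = (0.490069,-0.871684)
center distance |VC| = r/sin(θ/2) = 0.520747/sin(34.5606°) = 0.917976
C = V + |VC|·bis = (0.6868,-0.2583)
T_A = V + ((C−V)·d_A)·d_A = V + 0.7560·d_A = (0.1683,-0.2110)
T_B = V + ((C−V)·d_B)·d_B = V + 0.7560·d_B = (0.9159,0.2094)
sweep = 180° − θ = 110.8788°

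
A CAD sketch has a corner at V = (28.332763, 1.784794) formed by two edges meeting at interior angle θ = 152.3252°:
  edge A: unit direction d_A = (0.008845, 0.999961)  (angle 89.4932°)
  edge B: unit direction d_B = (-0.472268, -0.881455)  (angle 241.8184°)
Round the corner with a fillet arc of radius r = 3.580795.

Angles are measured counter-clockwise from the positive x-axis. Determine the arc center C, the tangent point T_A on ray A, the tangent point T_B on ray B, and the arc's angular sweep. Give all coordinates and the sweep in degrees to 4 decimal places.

center=(24.7599,2.6984) T_A=(28.3406,2.6668) T_B=(27.9162,1.0073) sweep=27.6748

bisector direction at 165.6558° = (-0.968825,0.247746)
center distance |VC| = r/sin(θ/2) = 3.580795/sin(76.1626°) = 3.687822
C = V + |VC|·bis = (24.7599,2.6984)
T_A = V + ((C−V)·d_A)·d_A = V + 0.8820·d_A = (28.3406,2.6668)
T_B = V + ((C−V)·d_B)·d_B = V + 0.8820·d_B = (27.9162,1.0073)
sweep = 180° − θ = 27.6748°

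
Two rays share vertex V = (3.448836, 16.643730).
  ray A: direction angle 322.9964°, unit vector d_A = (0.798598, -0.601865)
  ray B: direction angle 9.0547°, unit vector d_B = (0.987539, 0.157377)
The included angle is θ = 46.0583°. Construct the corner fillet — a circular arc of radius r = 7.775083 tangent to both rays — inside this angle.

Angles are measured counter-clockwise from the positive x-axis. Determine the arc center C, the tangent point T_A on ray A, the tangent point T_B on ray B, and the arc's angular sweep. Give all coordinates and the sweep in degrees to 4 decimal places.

center=(22.7356,11.8441) T_A=(18.0560,5.6350) T_B=(21.5120,19.5223) sweep=133.9417

bisector direction at 346.0256° = (0.970404,-0.241489)
center distance |VC| = r/sin(θ/2) = 7.775083/sin(23.0292°) = 19.874987
C = V + |VC|·bis = (22.7356,11.8441)
T_A = V + ((C−V)·d_A)·d_A = V + 18.2911·d_A = (18.0560,5.6350)
T_B = V + ((C−V)·d_B)·d_B = V + 18.2911·d_B = (21.5120,19.5223)
sweep = 180° − θ = 133.9417°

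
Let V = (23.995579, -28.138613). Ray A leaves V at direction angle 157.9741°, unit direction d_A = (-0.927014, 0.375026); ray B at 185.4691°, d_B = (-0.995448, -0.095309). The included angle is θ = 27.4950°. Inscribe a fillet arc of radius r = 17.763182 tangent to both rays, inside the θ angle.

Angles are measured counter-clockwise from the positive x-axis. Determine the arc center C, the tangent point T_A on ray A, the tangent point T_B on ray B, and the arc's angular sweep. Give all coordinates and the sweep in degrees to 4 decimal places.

center=(-49.9727,-17.3763) T_A=(-43.3111,-0.9096) T_B=(-48.2798,-35.0586) sweep=152.5050

bisector direction at 171.7216° = (-0.989580,0.143983)
center distance |VC| = r/sin(θ/2) = 17.763182/sin(13.7475°) = 74.747179
C = V + |VC|·bis = (-49.9727,-17.3763)
T_A = V + ((C−V)·d_A)·d_A = V + 72.6059·d_A = (-43.3111,-0.9096)
T_B = V + ((C−V)·d_B)·d_B = V + 72.6059·d_B = (-48.2798,-35.0586)
sweep = 180° − θ = 152.5050°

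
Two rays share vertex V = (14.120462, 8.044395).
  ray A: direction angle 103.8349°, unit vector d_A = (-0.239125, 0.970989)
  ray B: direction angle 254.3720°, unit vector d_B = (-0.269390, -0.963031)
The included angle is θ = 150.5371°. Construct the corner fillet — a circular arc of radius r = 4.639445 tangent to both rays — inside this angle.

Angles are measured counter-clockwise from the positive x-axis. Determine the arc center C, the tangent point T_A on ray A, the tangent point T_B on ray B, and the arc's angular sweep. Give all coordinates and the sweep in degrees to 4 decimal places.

bisector direction at 179.1035° = (-0.999878,0.015647)
center distance |VC| = r/sin(θ/2) = 4.639445/sin(75.2686°) = 4.797135
C = V + |VC|·bis = (9.3239,8.1195)
T_A = V + ((C−V)·d_A)·d_A = V + 1.2199·d_A = (13.8288,9.2289)
T_B = V + ((C−V)·d_B)·d_B = V + 1.2199·d_B = (13.7918,6.8696)
sweep = 180° − θ = 29.4629°

center=(9.3239,8.1195) T_A=(13.8288,9.2289) T_B=(13.7918,6.8696) sweep=29.4629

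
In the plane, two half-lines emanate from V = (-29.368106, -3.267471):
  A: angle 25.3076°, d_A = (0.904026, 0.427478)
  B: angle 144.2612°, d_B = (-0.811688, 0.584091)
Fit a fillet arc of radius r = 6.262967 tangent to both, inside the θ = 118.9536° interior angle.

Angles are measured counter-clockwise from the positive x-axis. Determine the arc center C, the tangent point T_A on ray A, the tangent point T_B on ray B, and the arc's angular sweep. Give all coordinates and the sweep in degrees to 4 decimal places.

bisector direction at 84.7844° = (0.090904,0.995860)
center distance |VC| = r/sin(θ/2) = 6.262967/sin(59.4768°) = 7.270485
C = V + |VC|·bis = (-28.7072,3.9729)
T_A = V + ((C−V)·d_A)·d_A = V + 3.6926·d_A = (-26.0299,-1.6890)
T_B = V + ((C−V)·d_B)·d_B = V + 3.6926·d_B = (-32.3653,-1.1107)
sweep = 180° − θ = 61.0464°

center=(-28.7072,3.9729) T_A=(-26.0299,-1.6890) T_B=(-32.3653,-1.1107) sweep=61.0464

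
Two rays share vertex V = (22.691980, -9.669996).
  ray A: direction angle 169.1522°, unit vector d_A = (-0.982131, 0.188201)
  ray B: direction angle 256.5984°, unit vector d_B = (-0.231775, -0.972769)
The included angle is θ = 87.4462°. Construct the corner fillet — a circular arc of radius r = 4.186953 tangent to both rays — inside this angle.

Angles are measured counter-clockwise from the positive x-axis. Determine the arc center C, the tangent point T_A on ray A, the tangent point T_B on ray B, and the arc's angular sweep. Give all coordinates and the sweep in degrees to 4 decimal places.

bisector direction at 212.8753° = (-0.839854,-0.542812)
center distance |VC| = r/sin(θ/2) = 4.186953/sin(43.7231°) = 6.057742
C = V + |VC|·bis = (17.6044,-12.9582)
T_A = V + ((C−V)·d_A)·d_A = V + 4.3779·d_A = (18.3923,-8.8461)
T_B = V + ((C−V)·d_B)·d_B = V + 4.3779·d_B = (21.6773,-13.9286)
sweep = 180° − θ = 92.5538°

center=(17.6044,-12.9582) T_A=(18.3923,-8.8461) T_B=(21.6773,-13.9286) sweep=92.5538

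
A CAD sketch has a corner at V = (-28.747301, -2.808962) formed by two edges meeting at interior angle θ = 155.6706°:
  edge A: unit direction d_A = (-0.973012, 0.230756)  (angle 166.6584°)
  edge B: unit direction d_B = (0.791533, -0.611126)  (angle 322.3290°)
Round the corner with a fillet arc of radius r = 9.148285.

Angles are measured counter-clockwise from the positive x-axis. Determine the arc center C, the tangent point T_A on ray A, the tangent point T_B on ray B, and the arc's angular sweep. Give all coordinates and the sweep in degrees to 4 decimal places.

bisector direction at 244.4937° = (-0.430610,-0.902538)
center distance |VC| = r/sin(θ/2) = 9.148285/sin(77.8353°) = 9.358420
C = V + |VC|·bis = (-32.7771,-11.2553)
T_A = V + ((C−V)·d_A)·d_A = V + 1.9720·d_A = (-30.6661,-2.3539)
T_B = V + ((C−V)·d_B)·d_B = V + 1.9720·d_B = (-27.1864,-4.0141)
sweep = 180° − θ = 24.3294°

center=(-32.7771,-11.2553) T_A=(-30.6661,-2.3539) T_B=(-27.1864,-4.0141) sweep=24.3294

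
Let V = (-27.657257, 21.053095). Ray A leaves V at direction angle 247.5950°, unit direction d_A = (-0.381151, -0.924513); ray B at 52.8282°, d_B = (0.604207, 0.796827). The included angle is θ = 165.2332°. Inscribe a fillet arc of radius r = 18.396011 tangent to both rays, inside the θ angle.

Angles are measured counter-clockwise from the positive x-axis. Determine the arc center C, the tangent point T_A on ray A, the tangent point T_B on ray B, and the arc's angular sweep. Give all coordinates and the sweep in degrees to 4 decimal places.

bisector direction at 330.2116° = (0.867866,-0.496798)
center distance |VC| = r/sin(θ/2) = 18.396011/sin(82.6166°) = 18.549818
C = V + |VC|·bis = (-11.5585,11.8376)
T_A = V + ((C−V)·d_A)·d_A = V + 2.3838·d_A = (-28.5658,18.8492)
T_B = V + ((C−V)·d_B)·d_B = V + 2.3838·d_B = (-26.2169,22.9526)
sweep = 180° − θ = 14.7668°

center=(-11.5585,11.8376) T_A=(-28.5658,18.8492) T_B=(-26.2169,22.9526) sweep=14.7668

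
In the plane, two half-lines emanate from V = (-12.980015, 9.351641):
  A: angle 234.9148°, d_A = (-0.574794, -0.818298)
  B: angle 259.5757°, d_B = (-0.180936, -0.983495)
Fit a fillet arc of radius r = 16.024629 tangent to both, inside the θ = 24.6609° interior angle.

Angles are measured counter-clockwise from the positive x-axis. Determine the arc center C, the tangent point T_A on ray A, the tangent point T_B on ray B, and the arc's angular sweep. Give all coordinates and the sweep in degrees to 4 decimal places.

bisector direction at 247.2453° = (-0.386787,-0.922169)
center distance |VC| = r/sin(θ/2) = 16.024629/sin(12.3305°) = 75.039374
C = V + |VC|·bis = (-42.0043,-59.8473)
T_A = V + ((C−V)·d_A)·d_A = V + 73.3084·d_A = (-55.1172,-50.6365)
T_B = V + ((C−V)·d_B)·d_B = V + 73.3084·d_B = (-26.2442,-62.7468)
sweep = 180° − θ = 155.3391°

center=(-42.0043,-59.8473) T_A=(-55.1172,-50.6365) T_B=(-26.2442,-62.7468) sweep=155.3391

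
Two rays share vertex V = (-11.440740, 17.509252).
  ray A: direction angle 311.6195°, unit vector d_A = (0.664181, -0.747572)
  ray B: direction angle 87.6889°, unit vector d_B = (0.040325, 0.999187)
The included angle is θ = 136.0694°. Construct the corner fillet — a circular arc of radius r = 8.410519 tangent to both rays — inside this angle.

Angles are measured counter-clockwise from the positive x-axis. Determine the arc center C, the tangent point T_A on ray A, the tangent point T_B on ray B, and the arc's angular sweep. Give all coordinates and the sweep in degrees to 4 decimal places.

bisector direction at 19.6542° = (0.941740,0.336343)
center distance |VC| = r/sin(θ/2) = 8.410519/sin(68.0347°) = 9.068820
C = V + |VC|·bis = (-2.9003,20.5595)
T_A = V + ((C−V)·d_A)·d_A = V + 3.3921·d_A = (-9.1877,14.9734)
T_B = V + ((C−V)·d_B)·d_B = V + 3.3921·d_B = (-11.3040,20.8986)
sweep = 180° − θ = 43.9306°

center=(-2.9003,20.5595) T_A=(-9.1877,14.9734) T_B=(-11.3040,20.8986) sweep=43.9306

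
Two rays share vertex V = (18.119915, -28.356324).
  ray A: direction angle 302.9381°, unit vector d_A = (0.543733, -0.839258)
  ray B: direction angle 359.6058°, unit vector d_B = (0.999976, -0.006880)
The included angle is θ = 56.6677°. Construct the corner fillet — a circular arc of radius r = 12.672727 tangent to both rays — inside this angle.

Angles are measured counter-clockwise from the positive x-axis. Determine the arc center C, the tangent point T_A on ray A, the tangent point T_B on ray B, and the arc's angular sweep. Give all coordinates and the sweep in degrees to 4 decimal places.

bisector direction at 331.2720° = (0.876911,-0.480653)
center distance |VC| = r/sin(θ/2) = 12.672727/sin(28.3339°) = 26.701444
C = V + |VC|·bis = (41.5347,-41.1904)
T_A = V + ((C−V)·d_A)·d_A = V + 23.5025·d_A = (30.8990,-48.0810)
T_B = V + ((C−V)·d_B)·d_B = V + 23.5025·d_B = (41.6219,-28.5180)
sweep = 180° − θ = 123.3323°

center=(41.5347,-41.1904) T_A=(30.8990,-48.0810) T_B=(41.6219,-28.5180) sweep=123.3323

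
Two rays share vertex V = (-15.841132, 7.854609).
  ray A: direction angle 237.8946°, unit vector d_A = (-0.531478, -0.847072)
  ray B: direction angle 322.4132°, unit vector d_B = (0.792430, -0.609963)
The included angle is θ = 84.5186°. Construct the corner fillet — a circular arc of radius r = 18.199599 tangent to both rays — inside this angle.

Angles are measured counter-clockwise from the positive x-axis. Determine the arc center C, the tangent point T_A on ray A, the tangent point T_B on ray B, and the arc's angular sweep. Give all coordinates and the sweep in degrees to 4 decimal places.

center=(-11.0701,-18.7846) T_A=(-26.4865,-9.1120) T_B=(0.0310,-4.3627) sweep=95.4814

bisector direction at 280.1539° = (0.176293,-0.984338)
center distance |VC| = r/sin(θ/2) = 18.199599/sin(42.2593°) = 27.063126
C = V + |VC|·bis = (-11.0701,-18.7846)
T_A = V + ((C−V)·d_A)·d_A = V + 20.0297·d_A = (-26.4865,-9.1120)
T_B = V + ((C−V)·d_B)·d_B = V + 20.0297·d_B = (0.0310,-4.3627)
sweep = 180° − θ = 95.4814°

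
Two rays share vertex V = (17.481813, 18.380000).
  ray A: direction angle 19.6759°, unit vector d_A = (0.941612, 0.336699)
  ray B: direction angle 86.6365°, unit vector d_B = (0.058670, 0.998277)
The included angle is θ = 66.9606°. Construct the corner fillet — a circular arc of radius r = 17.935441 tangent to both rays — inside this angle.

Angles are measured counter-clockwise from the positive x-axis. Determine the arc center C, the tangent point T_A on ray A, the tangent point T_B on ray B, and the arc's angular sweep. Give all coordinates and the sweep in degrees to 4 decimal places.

center=(36.9774,44.3988) T_A=(43.0162,27.5105) T_B=(19.0728,45.4510) sweep=113.0394

bisector direction at 53.1562° = (0.599636,0.800273)
center distance |VC| = r/sin(θ/2) = 17.935441/sin(33.4803°) = 32.512342
C = V + |VC|·bis = (36.9774,44.3988)
T_A = V + ((C−V)·d_A)·d_A = V + 27.1177·d_A = (43.0162,27.5105)
T_B = V + ((C−V)·d_B)·d_B = V + 27.1177·d_B = (19.0728,45.4510)
sweep = 180° − θ = 113.0394°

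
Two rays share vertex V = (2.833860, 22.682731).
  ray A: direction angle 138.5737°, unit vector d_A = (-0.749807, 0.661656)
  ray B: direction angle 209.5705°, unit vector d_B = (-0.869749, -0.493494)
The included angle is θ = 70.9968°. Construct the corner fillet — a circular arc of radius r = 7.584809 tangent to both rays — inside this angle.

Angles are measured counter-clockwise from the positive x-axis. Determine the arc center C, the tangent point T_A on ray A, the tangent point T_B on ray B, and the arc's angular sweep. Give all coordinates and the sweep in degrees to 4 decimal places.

bisector direction at 174.0721° = (-0.994653,0.103277)
center distance |VC| = r/sin(θ/2) = 7.584809/sin(35.4984°) = 13.061938
C = V + |VC|·bis = (-10.1582,24.0317)
T_A = V + ((C−V)·d_A)·d_A = V + 10.6341·d_A = (-5.1397,29.7189)
T_B = V + ((C−V)·d_B)·d_B = V + 10.6341·d_B = (-6.4152,17.4348)
sweep = 180° − θ = 109.0032°

center=(-10.1582,24.0317) T_A=(-5.1397,29.7189) T_B=(-6.4152,17.4348) sweep=109.0032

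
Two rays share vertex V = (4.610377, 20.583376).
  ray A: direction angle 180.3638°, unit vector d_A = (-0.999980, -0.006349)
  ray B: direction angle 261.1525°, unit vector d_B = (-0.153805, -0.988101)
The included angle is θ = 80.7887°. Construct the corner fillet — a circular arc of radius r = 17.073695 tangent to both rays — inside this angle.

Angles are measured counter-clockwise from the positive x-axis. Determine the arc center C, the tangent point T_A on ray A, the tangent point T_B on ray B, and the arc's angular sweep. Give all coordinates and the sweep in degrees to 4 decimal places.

bisector direction at 220.7582° = (-0.757472,-0.652868)
center distance |VC| = r/sin(θ/2) = 17.073695/sin(40.3944°) = 26.346473
C = V + |VC|·bis = (-15.3463,3.3826)
T_A = V + ((C−V)·d_A)·d_A = V + 20.0655·d_A = (-15.4548,20.4560)
T_B = V + ((C−V)·d_B)·d_B = V + 20.0655·d_B = (1.5242,0.7566)
sweep = 180° − θ = 99.2113°

center=(-15.3463,3.3826) T_A=(-15.4548,20.4560) T_B=(1.5242,0.7566) sweep=99.2113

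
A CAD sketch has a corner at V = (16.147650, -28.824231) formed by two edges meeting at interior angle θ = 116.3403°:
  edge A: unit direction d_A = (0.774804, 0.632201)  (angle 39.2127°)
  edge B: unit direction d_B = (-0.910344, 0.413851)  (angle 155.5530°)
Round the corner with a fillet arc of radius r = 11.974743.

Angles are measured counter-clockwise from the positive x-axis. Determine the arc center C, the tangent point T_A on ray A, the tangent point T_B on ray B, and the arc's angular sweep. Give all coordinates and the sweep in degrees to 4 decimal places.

center=(14.3366,-14.8468) T_A=(21.9070,-24.1249) T_B=(9.3808,-25.7480) sweep=63.6597

bisector direction at 97.3828° = (-0.128499,0.991710)
center distance |VC| = r/sin(θ/2) = 11.974743/sin(58.1701°) = 14.094266
C = V + |VC|·bis = (14.3366,-14.8468)
T_A = V + ((C−V)·d_A)·d_A = V + 7.4333·d_A = (21.9070,-24.1249)
T_B = V + ((C−V)·d_B)·d_B = V + 7.4333·d_B = (9.3808,-25.7480)
sweep = 180° − θ = 63.6597°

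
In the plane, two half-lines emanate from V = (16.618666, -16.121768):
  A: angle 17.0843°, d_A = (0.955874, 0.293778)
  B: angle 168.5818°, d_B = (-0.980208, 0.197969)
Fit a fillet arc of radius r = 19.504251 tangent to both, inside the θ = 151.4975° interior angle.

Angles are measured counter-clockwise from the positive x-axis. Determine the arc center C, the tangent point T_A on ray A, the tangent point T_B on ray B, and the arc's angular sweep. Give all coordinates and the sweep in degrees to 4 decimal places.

center=(15.6240,3.9772) T_A=(21.3540,-14.6664) T_B=(11.7628,-15.1411) sweep=28.5025

bisector direction at 92.8331° = (-0.049426,0.998778)
center distance |VC| = r/sin(θ/2) = 19.504251/sin(75.7488°) = 20.123542
C = V + |VC|·bis = (15.6240,3.9772)
T_A = V + ((C−V)·d_A)·d_A = V + 4.9539·d_A = (21.3540,-14.6664)
T_B = V + ((C−V)·d_B)·d_B = V + 4.9539·d_B = (11.7628,-15.1411)
sweep = 180° − θ = 28.5025°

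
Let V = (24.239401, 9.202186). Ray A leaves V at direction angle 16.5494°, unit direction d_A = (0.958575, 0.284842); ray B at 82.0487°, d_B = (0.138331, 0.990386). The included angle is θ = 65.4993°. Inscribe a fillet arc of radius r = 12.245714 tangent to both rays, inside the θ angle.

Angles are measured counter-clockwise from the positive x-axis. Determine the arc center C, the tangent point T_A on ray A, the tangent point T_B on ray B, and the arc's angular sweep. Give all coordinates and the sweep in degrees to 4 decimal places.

bisector direction at 49.2990° = (0.652111,0.758124)
center distance |VC| = r/sin(θ/2) = 12.245714/sin(32.7497°) = 22.636614
C = V + |VC|·bis = (39.0010,26.3635)
T_A = V + ((C−V)·d_A)·d_A = V + 19.0384·d_A = (42.4891,14.6251)
T_B = V + ((C−V)·d_B)·d_B = V + 19.0384·d_B = (26.8730,28.0575)
sweep = 180° − θ = 114.5007°

center=(39.0010,26.3635) T_A=(42.4891,14.6251) T_B=(26.8730,28.0575) sweep=114.5007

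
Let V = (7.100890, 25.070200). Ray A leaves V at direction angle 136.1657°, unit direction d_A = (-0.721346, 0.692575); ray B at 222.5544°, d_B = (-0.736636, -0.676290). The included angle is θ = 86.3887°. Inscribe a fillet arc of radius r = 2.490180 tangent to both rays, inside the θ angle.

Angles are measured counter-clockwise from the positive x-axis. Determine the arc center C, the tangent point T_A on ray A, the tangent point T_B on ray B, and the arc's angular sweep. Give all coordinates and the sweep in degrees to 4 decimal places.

center=(3.4630,25.1108) T_A=(5.1877,26.9071) T_B=(5.1471,23.2765) sweep=93.6113

bisector direction at 179.3601° = (-0.999938,0.011169)
center distance |VC| = r/sin(θ/2) = 2.490180/sin(43.1944°) = 3.638086
C = V + |VC|·bis = (3.4630,25.1108)
T_A = V + ((C−V)·d_A)·d_A = V + 2.6523·d_A = (5.1877,26.9071)
T_B = V + ((C−V)·d_B)·d_B = V + 2.6523·d_B = (5.1471,23.2765)
sweep = 180° − θ = 93.6113°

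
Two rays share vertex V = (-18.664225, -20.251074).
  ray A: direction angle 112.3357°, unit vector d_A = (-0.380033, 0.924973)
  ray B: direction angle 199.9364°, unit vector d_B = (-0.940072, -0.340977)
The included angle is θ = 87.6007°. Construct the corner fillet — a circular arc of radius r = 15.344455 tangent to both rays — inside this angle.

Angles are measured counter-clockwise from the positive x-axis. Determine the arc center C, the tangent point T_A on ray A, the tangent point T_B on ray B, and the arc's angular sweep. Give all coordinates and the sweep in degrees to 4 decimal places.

center=(-38.9383,-11.2821) T_A=(-24.7451,-5.4507) T_B=(-33.7062,-25.7070) sweep=92.3993

bisector direction at 156.1361° = (-0.914509,0.404566)
center distance |VC| = r/sin(θ/2) = 15.344455/sin(43.8004°) = 22.169340
C = V + |VC|·bis = (-38.9383,-11.2821)
T_A = V + ((C−V)·d_A)·d_A = V + 16.0009·d_A = (-24.7451,-5.4507)
T_B = V + ((C−V)·d_B)·d_B = V + 16.0009·d_B = (-33.7062,-25.7070)
sweep = 180° − θ = 92.3993°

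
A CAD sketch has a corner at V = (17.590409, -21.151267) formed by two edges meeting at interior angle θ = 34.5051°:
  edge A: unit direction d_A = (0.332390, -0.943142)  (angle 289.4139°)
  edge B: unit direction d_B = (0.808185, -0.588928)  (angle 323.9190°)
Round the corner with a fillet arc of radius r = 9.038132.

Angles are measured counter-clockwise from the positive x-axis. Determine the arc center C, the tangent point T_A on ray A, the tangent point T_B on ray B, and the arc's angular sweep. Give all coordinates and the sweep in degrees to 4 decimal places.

bisector direction at 306.6664° = (0.597156,-0.802125)
center distance |VC| = r/sin(θ/2) = 9.038132/sin(17.2525°) = 30.474097
C = V + |VC|·bis = (35.7882,-45.5953)
T_A = V + ((C−V)·d_A)·d_A = V + 29.1030·d_A = (27.2639,-48.5995)
T_B = V + ((C−V)·d_B)·d_B = V + 29.1030·d_B = (41.1110,-38.2908)
sweep = 180° − θ = 145.4949°

center=(35.7882,-45.5953) T_A=(27.2639,-48.5995) T_B=(41.1110,-38.2908) sweep=145.4949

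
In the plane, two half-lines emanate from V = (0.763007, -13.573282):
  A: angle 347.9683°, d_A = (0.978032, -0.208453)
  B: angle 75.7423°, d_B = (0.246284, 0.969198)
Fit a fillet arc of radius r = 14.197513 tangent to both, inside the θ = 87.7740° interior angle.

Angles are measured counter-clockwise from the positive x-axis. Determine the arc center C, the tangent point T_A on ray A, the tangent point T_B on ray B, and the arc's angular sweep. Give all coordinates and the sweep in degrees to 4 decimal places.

bisector direction at 31.8553° = (0.849384,0.527776)
center distance |VC| = r/sin(θ/2) = 14.197513/sin(43.8870°) = 20.479989
C = V + |VC|·bis = (18.1584,-2.7644)
T_A = V + ((C−V)·d_A)·d_A = V + 14.7601·d_A = (15.1989,-16.6501)
T_B = V + ((C−V)·d_B)·d_B = V + 14.7601·d_B = (4.3982,0.7322)
sweep = 180° − θ = 92.2260°

center=(18.1584,-2.7644) T_A=(15.1989,-16.6501) T_B=(4.3982,0.7322) sweep=92.2260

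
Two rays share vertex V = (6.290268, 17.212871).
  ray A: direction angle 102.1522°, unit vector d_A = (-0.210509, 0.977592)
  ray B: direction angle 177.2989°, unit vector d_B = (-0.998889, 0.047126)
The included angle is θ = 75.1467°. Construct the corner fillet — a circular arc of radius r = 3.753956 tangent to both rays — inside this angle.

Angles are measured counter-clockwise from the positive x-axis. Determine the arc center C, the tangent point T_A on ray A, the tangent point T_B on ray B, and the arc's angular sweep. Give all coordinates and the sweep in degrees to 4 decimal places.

bisector direction at 139.7255° = (-0.762957,0.646450)
center distance |VC| = r/sin(θ/2) = 3.753956/sin(37.5733°) = 6.156281
C = V + |VC|·bis = (1.5933,21.1926)
T_A = V + ((C−V)·d_A)·d_A = V + 4.8793·d_A = (5.2631,21.9828)
T_B = V + ((C−V)·d_B)·d_B = V + 4.8793·d_B = (1.4164,17.4428)
sweep = 180° − θ = 104.8533°

center=(1.5933,21.1926) T_A=(5.2631,21.9828) T_B=(1.4164,17.4428) sweep=104.8533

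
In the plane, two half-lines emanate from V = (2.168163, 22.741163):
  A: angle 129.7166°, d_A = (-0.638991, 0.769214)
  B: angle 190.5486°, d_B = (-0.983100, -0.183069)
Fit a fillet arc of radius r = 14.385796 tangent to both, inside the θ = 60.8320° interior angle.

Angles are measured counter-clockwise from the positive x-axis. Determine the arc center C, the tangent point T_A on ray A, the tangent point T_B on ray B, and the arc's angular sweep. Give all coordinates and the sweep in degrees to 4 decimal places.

center=(-24.5556,32.3978) T_A=(-13.4899,41.5902) T_B=(-21.9220,18.2552) sweep=119.1680

bisector direction at 160.1326° = (-0.940482,0.339844)
center distance |VC| = r/sin(θ/2) = 14.385796/sin(30.4160°) = 28.415006
C = V + |VC|·bis = (-24.5556,32.3978)
T_A = V + ((C−V)·d_A)·d_A = V + 24.5043·d_A = (-13.4899,41.5902)
T_B = V + ((C−V)·d_B)·d_B = V + 24.5043·d_B = (-21.9220,18.2552)
sweep = 180° − θ = 119.1680°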